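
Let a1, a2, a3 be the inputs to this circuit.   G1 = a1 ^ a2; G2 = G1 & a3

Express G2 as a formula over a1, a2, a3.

G1 = a1 ^ a2
G2 = G1 & a3 = (a1 ^ a2) & a3

(a1 ^ a2) & a3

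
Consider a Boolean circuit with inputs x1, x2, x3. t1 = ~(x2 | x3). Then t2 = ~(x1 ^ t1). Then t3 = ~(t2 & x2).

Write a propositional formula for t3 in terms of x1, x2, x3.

~((~(x1 ^ (~(x2 | x3)))) & x2)

t1 = ~(x2 | x3)
t2 = ~(x1 ^ t1) = ~(x1 ^ (~(x2 | x3)))
t3 = ~(t2 & x2) = ~((~(x1 ^ (~(x2 | x3)))) & x2)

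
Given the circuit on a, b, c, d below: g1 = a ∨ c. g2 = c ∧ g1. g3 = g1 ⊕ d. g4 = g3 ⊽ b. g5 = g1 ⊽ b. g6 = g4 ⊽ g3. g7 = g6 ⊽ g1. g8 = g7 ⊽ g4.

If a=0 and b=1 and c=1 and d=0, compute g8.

g1 = 0 ∨ 1 = 1
g3 = 1 ⊕ 0 = 1
g4 = 1 ⊽ 1 = 0
g6 = 0 ⊽ 1 = 0
g7 = 0 ⊽ 1 = 0
g8 = 0 ⊽ 0 = 1

1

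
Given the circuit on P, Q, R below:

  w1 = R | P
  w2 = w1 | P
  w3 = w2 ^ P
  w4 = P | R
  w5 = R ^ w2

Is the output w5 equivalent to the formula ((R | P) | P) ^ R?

w1 = R | P
w2 = w1 | P = (R | P) | P
w5 = R ^ w2 = R ^ ((R | P) | P)
At P=0, Q=0, R=0: circuit gives 0, formula gives 0.
At P=1, Q=0, R=0: circuit gives 1, formula gives 1.
Agrees on all 8 inputs.

Yes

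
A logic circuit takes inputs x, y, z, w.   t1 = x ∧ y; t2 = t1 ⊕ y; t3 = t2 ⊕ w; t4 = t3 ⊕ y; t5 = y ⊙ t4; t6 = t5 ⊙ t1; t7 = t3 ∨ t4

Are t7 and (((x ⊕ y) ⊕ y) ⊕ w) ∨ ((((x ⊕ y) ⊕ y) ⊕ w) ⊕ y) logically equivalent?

No

t1 = x ∧ y
t2 = t1 ⊕ y = (x ∧ y) ⊕ y
t3 = t2 ⊕ w = ((x ∧ y) ⊕ y) ⊕ w
t4 = t3 ⊕ y = (((x ∧ y) ⊕ y) ⊕ w) ⊕ y
t7 = t3 ∨ t4 = (((x ∧ y) ⊕ y) ⊕ w) ∨ ((((x ∧ y) ⊕ y) ⊕ w) ⊕ y)
At x=1, y=0, z=0, w=0: circuit gives 0, formula gives 1.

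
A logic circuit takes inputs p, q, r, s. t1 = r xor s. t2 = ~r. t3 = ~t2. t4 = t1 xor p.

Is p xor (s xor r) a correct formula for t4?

t1 = r xor s
t4 = t1 xor p = (r xor s) xor p
At p=0, q=0, r=0, s=0: circuit gives 0, formula gives 0.
At p=0, q=0, r=0, s=1: circuit gives 1, formula gives 1.
Agrees on all 16 inputs.

Yes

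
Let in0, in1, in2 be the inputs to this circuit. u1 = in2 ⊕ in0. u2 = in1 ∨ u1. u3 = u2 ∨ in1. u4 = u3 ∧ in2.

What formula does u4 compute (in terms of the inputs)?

u1 = in2 ⊕ in0
u2 = in1 ∨ u1 = in1 ∨ (in2 ⊕ in0)
u3 = u2 ∨ in1 = (in1 ∨ (in2 ⊕ in0)) ∨ in1
u4 = u3 ∧ in2 = ((in1 ∨ (in2 ⊕ in0)) ∨ in1) ∧ in2

((in1 ∨ (in2 ⊕ in0)) ∨ in1) ∧ in2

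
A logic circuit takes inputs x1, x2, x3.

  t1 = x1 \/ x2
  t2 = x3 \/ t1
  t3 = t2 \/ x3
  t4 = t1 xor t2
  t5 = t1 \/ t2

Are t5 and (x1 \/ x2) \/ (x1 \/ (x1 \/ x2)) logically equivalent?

t1 = x1 \/ x2
t2 = x3 \/ t1 = x3 \/ (x1 \/ x2)
t5 = t1 \/ t2 = (x1 \/ x2) \/ (x3 \/ (x1 \/ x2))
At x1=0, x2=0, x3=1: circuit gives 1, formula gives 0.

No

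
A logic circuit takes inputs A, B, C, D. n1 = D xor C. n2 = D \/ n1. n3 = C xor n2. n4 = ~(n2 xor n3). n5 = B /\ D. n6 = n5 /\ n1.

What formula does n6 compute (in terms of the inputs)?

(B /\ D) /\ (D xor C)

n1 = D xor C
n5 = B /\ D
n6 = n5 /\ n1 = (B /\ D) /\ (D xor C)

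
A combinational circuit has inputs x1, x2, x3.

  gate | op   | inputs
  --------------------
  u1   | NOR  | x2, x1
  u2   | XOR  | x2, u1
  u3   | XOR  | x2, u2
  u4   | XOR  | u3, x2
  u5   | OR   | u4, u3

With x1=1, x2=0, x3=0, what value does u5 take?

u1 = 0 NOR 1 = 0
u2 = 0 XOR 0 = 0
u3 = 0 XOR 0 = 0
u4 = 0 XOR 0 = 0
u5 = 0 OR 0 = 0

0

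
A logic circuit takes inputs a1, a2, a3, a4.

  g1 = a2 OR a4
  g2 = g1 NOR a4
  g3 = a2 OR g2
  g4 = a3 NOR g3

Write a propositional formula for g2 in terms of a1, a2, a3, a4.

(a2 OR a4) NOR a4

g1 = a2 OR a4
g2 = g1 NOR a4 = (a2 OR a4) NOR a4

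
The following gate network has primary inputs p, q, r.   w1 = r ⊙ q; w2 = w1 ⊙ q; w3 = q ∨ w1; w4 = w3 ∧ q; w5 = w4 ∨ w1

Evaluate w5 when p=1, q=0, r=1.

w1 = 1 ⊙ 0 = 0
w3 = 0 ∨ 0 = 0
w4 = 0 ∧ 0 = 0
w5 = 0 ∨ 0 = 0

0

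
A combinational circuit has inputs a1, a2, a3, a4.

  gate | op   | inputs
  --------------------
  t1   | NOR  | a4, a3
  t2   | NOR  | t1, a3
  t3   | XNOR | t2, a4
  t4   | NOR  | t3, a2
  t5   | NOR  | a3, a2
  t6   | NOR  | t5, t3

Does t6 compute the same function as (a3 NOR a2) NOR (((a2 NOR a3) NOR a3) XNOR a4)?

No

t1 = a4 NOR a3
t2 = t1 NOR a3 = (a4 NOR a3) NOR a3
t3 = t2 XNOR a4 = ((a4 NOR a3) NOR a3) XNOR a4
t5 = a3 NOR a2
t6 = t5 NOR t3 = (a3 NOR a2) NOR (((a4 NOR a3) NOR a3) XNOR a4)
At a1=0, a2=1, a3=0, a4=0: circuit gives 0, formula gives 1.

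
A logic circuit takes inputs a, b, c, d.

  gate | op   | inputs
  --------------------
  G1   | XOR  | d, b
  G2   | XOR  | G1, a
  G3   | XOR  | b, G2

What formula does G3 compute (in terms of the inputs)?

G1 = d XOR b
G2 = G1 XOR a = (d XOR b) XOR a
G3 = b XOR G2 = b XOR ((d XOR b) XOR a)

b XOR ((d XOR b) XOR a)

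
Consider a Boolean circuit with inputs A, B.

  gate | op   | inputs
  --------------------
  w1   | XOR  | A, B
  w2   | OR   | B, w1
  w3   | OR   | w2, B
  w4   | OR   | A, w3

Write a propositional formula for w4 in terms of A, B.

A OR ((B OR (A XOR B)) OR B)

w1 = A XOR B
w2 = B OR w1 = B OR (A XOR B)
w3 = w2 OR B = (B OR (A XOR B)) OR B
w4 = A OR w3 = A OR ((B OR (A XOR B)) OR B)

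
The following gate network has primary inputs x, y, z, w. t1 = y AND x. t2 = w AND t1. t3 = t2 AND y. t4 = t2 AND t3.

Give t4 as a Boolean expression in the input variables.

(w AND (y AND x)) AND ((w AND (y AND x)) AND y)

t1 = y AND x
t2 = w AND t1 = w AND (y AND x)
t3 = t2 AND y = (w AND (y AND x)) AND y
t4 = t2 AND t3 = (w AND (y AND x)) AND ((w AND (y AND x)) AND y)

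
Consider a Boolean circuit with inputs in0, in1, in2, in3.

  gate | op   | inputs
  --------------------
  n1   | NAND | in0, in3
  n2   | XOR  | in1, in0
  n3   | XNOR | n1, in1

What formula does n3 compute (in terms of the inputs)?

n1 = in0 NAND in3
n3 = n1 XNOR in1 = (in0 NAND in3) XNOR in1

(in0 NAND in3) XNOR in1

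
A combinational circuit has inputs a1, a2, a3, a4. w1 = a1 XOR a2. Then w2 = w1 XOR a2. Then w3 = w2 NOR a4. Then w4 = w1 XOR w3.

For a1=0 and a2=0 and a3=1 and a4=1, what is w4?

w1 = 0 XOR 0 = 0
w2 = 0 XOR 0 = 0
w3 = 0 NOR 1 = 0
w4 = 0 XOR 0 = 0

0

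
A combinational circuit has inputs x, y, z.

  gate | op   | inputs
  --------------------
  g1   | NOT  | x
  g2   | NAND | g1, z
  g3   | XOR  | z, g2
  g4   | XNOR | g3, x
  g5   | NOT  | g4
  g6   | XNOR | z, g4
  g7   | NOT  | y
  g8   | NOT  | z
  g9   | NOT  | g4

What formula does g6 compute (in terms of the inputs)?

z XNOR ((z XOR (NOT x NAND z)) XNOR x)

g1 = NOT x
g2 = g1 NAND z = NOT x NAND z
g3 = z XOR g2 = z XOR (NOT x NAND z)
g4 = g3 XNOR x = (z XOR (NOT x NAND z)) XNOR x
g6 = z XNOR g4 = z XNOR ((z XOR (NOT x NAND z)) XNOR x)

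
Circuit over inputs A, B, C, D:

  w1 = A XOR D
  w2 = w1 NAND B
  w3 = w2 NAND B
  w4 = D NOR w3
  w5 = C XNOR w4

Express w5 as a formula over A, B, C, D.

w1 = A XOR D
w2 = w1 NAND B = (A XOR D) NAND B
w3 = w2 NAND B = ((A XOR D) NAND B) NAND B
w4 = D NOR w3 = D NOR (((A XOR D) NAND B) NAND B)
w5 = C XNOR w4 = C XNOR (D NOR (((A XOR D) NAND B) NAND B))

C XNOR (D NOR (((A XOR D) NAND B) NAND B))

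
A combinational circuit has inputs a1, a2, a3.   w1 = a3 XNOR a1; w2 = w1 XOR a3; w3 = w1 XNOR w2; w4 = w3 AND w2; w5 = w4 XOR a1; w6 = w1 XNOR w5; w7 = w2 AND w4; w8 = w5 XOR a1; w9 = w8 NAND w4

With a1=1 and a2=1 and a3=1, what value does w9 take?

w1 = 1 XNOR 1 = 1
w2 = 1 XOR 1 = 0
w3 = 1 XNOR 0 = 0
w4 = 0 AND 0 = 0
w5 = 0 XOR 1 = 1
w8 = 1 XOR 1 = 0
w9 = 0 NAND 0 = 1

1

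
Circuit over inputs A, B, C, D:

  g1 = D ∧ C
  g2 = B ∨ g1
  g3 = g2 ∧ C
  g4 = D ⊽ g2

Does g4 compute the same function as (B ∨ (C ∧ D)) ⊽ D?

g1 = D ∧ C
g2 = B ∨ g1 = B ∨ (D ∧ C)
g4 = D ⊽ g2 = D ⊽ (B ∨ (D ∧ C))
At A=0, B=0, C=0, D=1: circuit gives 0, formula gives 0.
At A=0, B=0, C=0, D=0: circuit gives 1, formula gives 1.
Agrees on all 16 inputs.

Yes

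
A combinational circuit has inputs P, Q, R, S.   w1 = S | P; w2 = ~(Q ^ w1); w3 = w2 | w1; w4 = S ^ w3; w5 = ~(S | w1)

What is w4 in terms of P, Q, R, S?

S ^ ((~(Q ^ (S | P))) | (S | P))

w1 = S | P
w2 = ~(Q ^ w1) = ~(Q ^ (S | P))
w3 = w2 | w1 = (~(Q ^ (S | P))) | (S | P)
w4 = S ^ w3 = S ^ ((~(Q ^ (S | P))) | (S | P))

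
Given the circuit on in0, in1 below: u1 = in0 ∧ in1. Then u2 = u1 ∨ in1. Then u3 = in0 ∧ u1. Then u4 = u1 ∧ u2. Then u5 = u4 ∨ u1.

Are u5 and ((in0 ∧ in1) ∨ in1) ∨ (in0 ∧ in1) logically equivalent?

u1 = in0 ∧ in1
u2 = u1 ∨ in1 = (in0 ∧ in1) ∨ in1
u4 = u1 ∧ u2 = (in0 ∧ in1) ∧ ((in0 ∧ in1) ∨ in1)
u5 = u4 ∨ u1 = ((in0 ∧ in1) ∧ ((in0 ∧ in1) ∨ in1)) ∨ (in0 ∧ in1)
At in0=0, in1=1: circuit gives 0, formula gives 1.

No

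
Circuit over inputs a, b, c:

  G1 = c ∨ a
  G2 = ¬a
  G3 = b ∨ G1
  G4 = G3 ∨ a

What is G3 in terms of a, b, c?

G1 = c ∨ a
G3 = b ∨ G1 = b ∨ (c ∨ a)

b ∨ (c ∨ a)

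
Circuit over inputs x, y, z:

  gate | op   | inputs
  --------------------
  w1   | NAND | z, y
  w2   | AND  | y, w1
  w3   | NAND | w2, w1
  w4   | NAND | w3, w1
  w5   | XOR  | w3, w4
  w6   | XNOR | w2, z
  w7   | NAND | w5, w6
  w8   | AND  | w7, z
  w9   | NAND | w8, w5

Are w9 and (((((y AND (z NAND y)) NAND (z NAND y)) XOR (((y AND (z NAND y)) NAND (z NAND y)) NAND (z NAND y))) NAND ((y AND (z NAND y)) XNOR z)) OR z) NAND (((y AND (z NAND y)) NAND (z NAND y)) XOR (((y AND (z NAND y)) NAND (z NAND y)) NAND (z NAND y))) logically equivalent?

No

w1 = z NAND y
w2 = y AND w1 = y AND (z NAND y)
w3 = w2 NAND w1 = (y AND (z NAND y)) NAND (z NAND y)
w4 = w3 NAND w1 = ((y AND (z NAND y)) NAND (z NAND y)) NAND (z NAND y)
w5 = w3 XOR w4 = ((y AND (z NAND y)) NAND (z NAND y)) XOR (((y AND (z NAND y)) NAND (z NAND y)) NAND (z NAND y))
w6 = w2 XNOR z = (y AND (z NAND y)) XNOR z
w7 = w5 NAND w6 = (((y AND (z NAND y)) NAND (z NAND y)) XOR (((y AND (z NAND y)) NAND (z NAND y)) NAND (z NAND y))) NAND ((y AND (z NAND y)) XNOR z)
w8 = w7 AND z = ((((y AND (z NAND y)) NAND (z NAND y)) XOR (((y AND (z NAND y)) NAND (z NAND y)) NAND (z NAND y))) NAND ((y AND (z NAND y)) XNOR z)) AND z
w9 = w8 NAND w5 = (((((y AND (z NAND y)) NAND (z NAND y)) XOR (((y AND (z NAND y)) NAND (z NAND y)) NAND (z NAND y))) NAND ((y AND (z NAND y)) XNOR z)) AND z) NAND (((y AND (z NAND y)) NAND (z NAND y)) XOR (((y AND (z NAND y)) NAND (z NAND y)) NAND (z NAND y)))
At x=0, y=1, z=0: circuit gives 1, formula gives 0.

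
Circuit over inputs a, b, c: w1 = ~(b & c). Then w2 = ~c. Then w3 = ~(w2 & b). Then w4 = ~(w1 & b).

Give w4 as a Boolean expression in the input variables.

~((~(b & c)) & b)

w1 = ~(b & c)
w4 = ~(w1 & b) = ~((~(b & c)) & b)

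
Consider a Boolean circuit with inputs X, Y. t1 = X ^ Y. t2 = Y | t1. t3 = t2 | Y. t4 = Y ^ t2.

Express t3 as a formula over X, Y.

(Y | (X ^ Y)) | Y

t1 = X ^ Y
t2 = Y | t1 = Y | (X ^ Y)
t3 = t2 | Y = (Y | (X ^ Y)) | Y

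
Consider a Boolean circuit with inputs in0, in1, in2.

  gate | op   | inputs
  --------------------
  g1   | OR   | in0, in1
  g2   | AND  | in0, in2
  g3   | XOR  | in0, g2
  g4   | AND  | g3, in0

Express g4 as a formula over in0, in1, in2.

g2 = in0 AND in2
g3 = in0 XOR g2 = in0 XOR (in0 AND in2)
g4 = g3 AND in0 = (in0 XOR (in0 AND in2)) AND in0

(in0 XOR (in0 AND in2)) AND in0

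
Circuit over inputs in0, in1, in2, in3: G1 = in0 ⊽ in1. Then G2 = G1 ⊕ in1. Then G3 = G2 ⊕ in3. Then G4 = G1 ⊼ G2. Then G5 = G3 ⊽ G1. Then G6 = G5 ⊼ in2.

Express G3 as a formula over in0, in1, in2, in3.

((in0 ⊽ in1) ⊕ in1) ⊕ in3

G1 = in0 ⊽ in1
G2 = G1 ⊕ in1 = (in0 ⊽ in1) ⊕ in1
G3 = G2 ⊕ in3 = ((in0 ⊽ in1) ⊕ in1) ⊕ in3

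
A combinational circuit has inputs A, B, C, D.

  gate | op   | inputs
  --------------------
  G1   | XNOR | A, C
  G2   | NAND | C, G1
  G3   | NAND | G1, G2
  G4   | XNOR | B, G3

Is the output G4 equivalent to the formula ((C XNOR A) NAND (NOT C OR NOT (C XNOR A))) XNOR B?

Yes

G1 = A XNOR C
G2 = C NAND G1 = C NAND (A XNOR C)
G3 = G1 NAND G2 = (A XNOR C) NAND (C NAND (A XNOR C))
G4 = B XNOR G3 = B XNOR ((A XNOR C) NAND (C NAND (A XNOR C)))
At A=0, B=0, C=1, D=0: circuit gives 0, formula gives 0.
At A=0, B=0, C=0, D=0: circuit gives 1, formula gives 1.
Agrees on all 16 inputs.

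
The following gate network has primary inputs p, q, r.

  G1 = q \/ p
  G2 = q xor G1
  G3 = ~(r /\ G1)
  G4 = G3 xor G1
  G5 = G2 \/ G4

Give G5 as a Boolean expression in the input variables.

(q xor (q \/ p)) \/ ((~(r /\ (q \/ p))) xor (q \/ p))

G1 = q \/ p
G2 = q xor G1 = q xor (q \/ p)
G3 = ~(r /\ G1) = ~(r /\ (q \/ p))
G4 = G3 xor G1 = (~(r /\ (q \/ p))) xor (q \/ p)
G5 = G2 \/ G4 = (q xor (q \/ p)) \/ ((~(r /\ (q \/ p))) xor (q \/ p))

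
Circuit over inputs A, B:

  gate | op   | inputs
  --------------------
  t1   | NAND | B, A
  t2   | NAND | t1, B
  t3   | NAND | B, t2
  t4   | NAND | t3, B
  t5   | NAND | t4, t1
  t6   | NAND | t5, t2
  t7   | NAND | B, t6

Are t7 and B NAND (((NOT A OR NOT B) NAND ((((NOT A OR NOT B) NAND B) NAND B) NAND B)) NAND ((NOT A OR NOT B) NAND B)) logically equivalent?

t1 = B NAND A
t2 = t1 NAND B = (B NAND A) NAND B
t3 = B NAND t2 = B NAND ((B NAND A) NAND B)
t4 = t3 NAND B = (B NAND ((B NAND A) NAND B)) NAND B
t5 = t4 NAND t1 = ((B NAND ((B NAND A) NAND B)) NAND B) NAND (B NAND A)
t6 = t5 NAND t2 = (((B NAND ((B NAND A) NAND B)) NAND B) NAND (B NAND A)) NAND ((B NAND A) NAND B)
t7 = B NAND t6 = B NAND ((((B NAND ((B NAND A) NAND B)) NAND B) NAND (B NAND A)) NAND ((B NAND A) NAND B))
At A=0, B=1: circuit gives 0, formula gives 0.
At A=0, B=0: circuit gives 1, formula gives 1.
Agrees on all 4 inputs.

Yes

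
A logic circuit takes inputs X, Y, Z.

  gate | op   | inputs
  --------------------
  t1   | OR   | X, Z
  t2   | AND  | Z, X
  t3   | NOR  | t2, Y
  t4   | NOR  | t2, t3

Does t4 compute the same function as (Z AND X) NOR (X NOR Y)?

t2 = Z AND X
t3 = t2 NOR Y = (Z AND X) NOR Y
t4 = t2 NOR t3 = (Z AND X) NOR ((Z AND X) NOR Y)
At X=1, Y=0, Z=0: circuit gives 0, formula gives 1.

No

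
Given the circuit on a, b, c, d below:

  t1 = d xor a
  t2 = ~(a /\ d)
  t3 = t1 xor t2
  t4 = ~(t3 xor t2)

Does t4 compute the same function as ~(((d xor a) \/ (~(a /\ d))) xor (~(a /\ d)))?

t1 = d xor a
t2 = ~(a /\ d)
t3 = t1 xor t2 = (d xor a) xor (~(a /\ d))
t4 = ~(t3 xor t2) = ~(((d xor a) xor (~(a /\ d))) xor (~(a /\ d)))
At a=0, b=0, c=0, d=1: circuit gives 0, formula gives 1.

No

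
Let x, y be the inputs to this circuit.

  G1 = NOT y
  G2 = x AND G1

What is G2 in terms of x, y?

G1 = NOT y
G2 = x AND G1 = x AND NOT y

x AND NOT y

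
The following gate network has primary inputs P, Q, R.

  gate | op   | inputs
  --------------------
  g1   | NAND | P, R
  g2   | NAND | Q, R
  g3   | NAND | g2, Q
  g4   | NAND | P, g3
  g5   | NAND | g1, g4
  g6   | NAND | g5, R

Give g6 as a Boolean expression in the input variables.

((P NAND R) NAND (P NAND ((Q NAND R) NAND Q))) NAND R

g1 = P NAND R
g2 = Q NAND R
g3 = g2 NAND Q = (Q NAND R) NAND Q
g4 = P NAND g3 = P NAND ((Q NAND R) NAND Q)
g5 = g1 NAND g4 = (P NAND R) NAND (P NAND ((Q NAND R) NAND Q))
g6 = g5 NAND R = ((P NAND R) NAND (P NAND ((Q NAND R) NAND Q))) NAND R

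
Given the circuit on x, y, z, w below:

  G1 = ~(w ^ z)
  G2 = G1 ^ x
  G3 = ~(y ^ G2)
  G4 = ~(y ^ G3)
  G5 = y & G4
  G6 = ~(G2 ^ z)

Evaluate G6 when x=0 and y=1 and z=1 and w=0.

0

G1 = ~(0 ^ 1) = 0
G2 = 0 ^ 0 = 0
G6 = ~(0 ^ 1) = 0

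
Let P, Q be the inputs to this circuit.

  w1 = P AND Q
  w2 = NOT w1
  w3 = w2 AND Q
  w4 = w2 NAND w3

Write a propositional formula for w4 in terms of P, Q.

NOT (P AND Q) NAND (NOT (P AND Q) AND Q)

w1 = P AND Q
w2 = NOT w1 = NOT (P AND Q)
w3 = w2 AND Q = NOT (P AND Q) AND Q
w4 = w2 NAND w3 = NOT (P AND Q) NAND (NOT (P AND Q) AND Q)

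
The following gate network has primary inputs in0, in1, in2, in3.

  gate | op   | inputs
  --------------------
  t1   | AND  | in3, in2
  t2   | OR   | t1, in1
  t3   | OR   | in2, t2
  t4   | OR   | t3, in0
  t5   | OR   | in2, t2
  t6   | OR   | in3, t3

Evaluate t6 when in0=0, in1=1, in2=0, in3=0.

1

t1 = 0 AND 0 = 0
t2 = 0 OR 1 = 1
t3 = 0 OR 1 = 1
t6 = 0 OR 1 = 1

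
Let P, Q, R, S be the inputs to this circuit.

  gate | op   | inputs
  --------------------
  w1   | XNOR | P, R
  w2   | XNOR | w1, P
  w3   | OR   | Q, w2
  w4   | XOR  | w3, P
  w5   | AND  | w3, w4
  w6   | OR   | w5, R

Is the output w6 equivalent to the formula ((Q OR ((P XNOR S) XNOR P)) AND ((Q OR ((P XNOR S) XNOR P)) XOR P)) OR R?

w1 = P XNOR R
w2 = w1 XNOR P = (P XNOR R) XNOR P
w3 = Q OR w2 = Q OR ((P XNOR R) XNOR P)
w4 = w3 XOR P = (Q OR ((P XNOR R) XNOR P)) XOR P
w5 = w3 AND w4 = (Q OR ((P XNOR R) XNOR P)) AND ((Q OR ((P XNOR R) XNOR P)) XOR P)
w6 = w5 OR R = ((Q OR ((P XNOR R) XNOR P)) AND ((Q OR ((P XNOR R) XNOR P)) XOR P)) OR R
At P=0, Q=0, R=0, S=1: circuit gives 0, formula gives 1.

No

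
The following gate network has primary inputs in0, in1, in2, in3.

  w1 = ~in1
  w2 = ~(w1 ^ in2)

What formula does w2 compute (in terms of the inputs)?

~(~in1 ^ in2)

w1 = ~in1
w2 = ~(w1 ^ in2) = ~(~in1 ^ in2)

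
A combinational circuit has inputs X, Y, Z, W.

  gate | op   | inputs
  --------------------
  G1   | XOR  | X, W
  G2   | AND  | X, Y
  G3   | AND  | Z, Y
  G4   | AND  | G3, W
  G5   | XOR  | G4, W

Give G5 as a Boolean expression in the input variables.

((Z AND Y) AND W) XOR W

G3 = Z AND Y
G4 = G3 AND W = (Z AND Y) AND W
G5 = G4 XOR W = ((Z AND Y) AND W) XOR W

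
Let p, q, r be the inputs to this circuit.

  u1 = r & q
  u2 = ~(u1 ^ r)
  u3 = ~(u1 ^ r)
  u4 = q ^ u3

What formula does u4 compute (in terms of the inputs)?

q ^ (~((r & q) ^ r))

u1 = r & q
u3 = ~(u1 ^ r) = ~((r & q) ^ r)
u4 = q ^ u3 = q ^ (~((r & q) ^ r))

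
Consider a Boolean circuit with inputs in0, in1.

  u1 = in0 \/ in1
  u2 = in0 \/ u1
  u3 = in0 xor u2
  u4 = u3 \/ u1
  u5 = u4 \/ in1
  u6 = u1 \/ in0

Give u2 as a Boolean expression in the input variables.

u1 = in0 \/ in1
u2 = in0 \/ u1 = in0 \/ (in0 \/ in1)

in0 \/ (in0 \/ in1)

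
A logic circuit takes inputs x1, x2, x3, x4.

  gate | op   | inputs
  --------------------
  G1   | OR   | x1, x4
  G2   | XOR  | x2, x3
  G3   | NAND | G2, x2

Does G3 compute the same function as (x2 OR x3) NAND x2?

No

G2 = x2 XOR x3
G3 = G2 NAND x2 = (x2 XOR x3) NAND x2
At x1=0, x2=1, x3=1, x4=0: circuit gives 1, formula gives 0.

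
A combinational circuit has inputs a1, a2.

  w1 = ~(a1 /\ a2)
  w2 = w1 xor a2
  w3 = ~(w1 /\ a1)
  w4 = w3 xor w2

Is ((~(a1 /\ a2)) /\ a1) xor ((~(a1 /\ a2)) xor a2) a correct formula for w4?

w1 = ~(a1 /\ a2)
w2 = w1 xor a2 = (~(a1 /\ a2)) xor a2
w3 = ~(w1 /\ a1) = ~((~(a1 /\ a2)) /\ a1)
w4 = w3 xor w2 = (~((~(a1 /\ a2)) /\ a1)) xor ((~(a1 /\ a2)) xor a2)
At a1=0, a2=0: circuit gives 0, formula gives 1.

No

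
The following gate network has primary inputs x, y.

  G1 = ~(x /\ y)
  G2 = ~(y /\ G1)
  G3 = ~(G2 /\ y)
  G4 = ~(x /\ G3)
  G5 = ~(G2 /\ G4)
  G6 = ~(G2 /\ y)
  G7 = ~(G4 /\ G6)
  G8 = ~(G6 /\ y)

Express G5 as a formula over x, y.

G1 = ~(x /\ y)
G2 = ~(y /\ G1) = ~(y /\ (~(x /\ y)))
G3 = ~(G2 /\ y) = ~((~(y /\ (~(x /\ y)))) /\ y)
G4 = ~(x /\ G3) = ~(x /\ (~((~(y /\ (~(x /\ y)))) /\ y)))
G5 = ~(G2 /\ G4) = ~((~(y /\ (~(x /\ y)))) /\ (~(x /\ (~((~(y /\ (~(x /\ y)))) /\ y)))))

~((~(y /\ (~(x /\ y)))) /\ (~(x /\ (~((~(y /\ (~(x /\ y)))) /\ y)))))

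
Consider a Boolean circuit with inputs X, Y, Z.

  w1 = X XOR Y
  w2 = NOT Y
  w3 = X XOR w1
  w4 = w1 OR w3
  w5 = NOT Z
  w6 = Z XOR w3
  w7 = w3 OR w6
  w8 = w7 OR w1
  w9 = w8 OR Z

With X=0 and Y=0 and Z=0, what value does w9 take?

0

w1 = 0 XOR 0 = 0
w3 = 0 XOR 0 = 0
w6 = 0 XOR 0 = 0
w7 = 0 OR 0 = 0
w8 = 0 OR 0 = 0
w9 = 0 OR 0 = 0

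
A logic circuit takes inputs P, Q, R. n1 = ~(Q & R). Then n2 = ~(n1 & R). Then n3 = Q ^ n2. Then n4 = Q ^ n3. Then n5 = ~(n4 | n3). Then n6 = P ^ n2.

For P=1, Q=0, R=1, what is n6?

n1 = ~(0 & 1) = 1
n2 = ~(1 & 1) = 0
n6 = 1 ^ 0 = 1

1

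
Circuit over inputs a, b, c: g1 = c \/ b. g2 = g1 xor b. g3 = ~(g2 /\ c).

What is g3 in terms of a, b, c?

g1 = c \/ b
g2 = g1 xor b = (c \/ b) xor b
g3 = ~(g2 /\ c) = ~(((c \/ b) xor b) /\ c)

~(((c \/ b) xor b) /\ c)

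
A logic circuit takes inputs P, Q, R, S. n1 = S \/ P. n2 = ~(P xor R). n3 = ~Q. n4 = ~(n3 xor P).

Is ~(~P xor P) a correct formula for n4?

n3 = ~Q
n4 = ~(n3 xor P) = ~(~Q xor P)
At P=0, Q=1, R=0, S=0: circuit gives 1, formula gives 0.

No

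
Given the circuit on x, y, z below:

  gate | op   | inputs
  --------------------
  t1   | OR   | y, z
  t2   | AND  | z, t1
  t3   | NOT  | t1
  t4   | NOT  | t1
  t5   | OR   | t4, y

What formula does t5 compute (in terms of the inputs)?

NOT (y OR z) OR y

t1 = y OR z
t4 = NOT t1 = NOT (y OR z)
t5 = t4 OR y = NOT (y OR z) OR y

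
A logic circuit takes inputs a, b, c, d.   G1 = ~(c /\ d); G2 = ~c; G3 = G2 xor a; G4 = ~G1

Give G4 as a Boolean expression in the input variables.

G1 = ~(c /\ d)
G4 = ~G1 = ~(~(c /\ d))

~(~(c /\ d))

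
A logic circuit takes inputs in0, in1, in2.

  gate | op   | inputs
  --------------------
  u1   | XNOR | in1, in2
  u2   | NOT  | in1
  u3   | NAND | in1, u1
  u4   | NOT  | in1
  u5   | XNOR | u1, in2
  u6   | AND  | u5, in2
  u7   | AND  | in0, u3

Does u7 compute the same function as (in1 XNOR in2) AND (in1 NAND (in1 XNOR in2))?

u1 = in1 XNOR in2
u3 = in1 NAND u1 = in1 NAND (in1 XNOR in2)
u7 = in0 AND u3 = in0 AND (in1 NAND (in1 XNOR in2))
At in0=0, in1=0, in2=0: circuit gives 0, formula gives 1.

No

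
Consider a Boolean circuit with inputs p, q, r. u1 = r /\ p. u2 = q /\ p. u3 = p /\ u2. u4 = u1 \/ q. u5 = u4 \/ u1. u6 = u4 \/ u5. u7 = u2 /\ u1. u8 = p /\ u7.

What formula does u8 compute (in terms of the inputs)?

u1 = r /\ p
u2 = q /\ p
u7 = u2 /\ u1 = (q /\ p) /\ (r /\ p)
u8 = p /\ u7 = p /\ ((q /\ p) /\ (r /\ p))

p /\ ((q /\ p) /\ (r /\ p))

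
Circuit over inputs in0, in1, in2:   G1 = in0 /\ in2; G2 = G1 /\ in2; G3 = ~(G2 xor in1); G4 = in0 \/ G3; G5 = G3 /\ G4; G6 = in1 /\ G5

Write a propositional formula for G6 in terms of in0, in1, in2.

in1 /\ ((~(((in0 /\ in2) /\ in2) xor in1)) /\ (in0 \/ (~(((in0 /\ in2) /\ in2) xor in1))))

G1 = in0 /\ in2
G2 = G1 /\ in2 = (in0 /\ in2) /\ in2
G3 = ~(G2 xor in1) = ~(((in0 /\ in2) /\ in2) xor in1)
G4 = in0 \/ G3 = in0 \/ (~(((in0 /\ in2) /\ in2) xor in1))
G5 = G3 /\ G4 = (~(((in0 /\ in2) /\ in2) xor in1)) /\ (in0 \/ (~(((in0 /\ in2) /\ in2) xor in1)))
G6 = in1 /\ G5 = in1 /\ ((~(((in0 /\ in2) /\ in2) xor in1)) /\ (in0 \/ (~(((in0 /\ in2) /\ in2) xor in1))))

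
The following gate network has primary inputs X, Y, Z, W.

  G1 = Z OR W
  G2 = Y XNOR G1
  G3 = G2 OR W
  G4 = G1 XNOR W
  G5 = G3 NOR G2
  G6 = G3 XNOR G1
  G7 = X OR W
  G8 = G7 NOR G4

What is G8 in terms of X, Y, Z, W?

(X OR W) NOR ((Z OR W) XNOR W)

G1 = Z OR W
G4 = G1 XNOR W = (Z OR W) XNOR W
G7 = X OR W
G8 = G7 NOR G4 = (X OR W) NOR ((Z OR W) XNOR W)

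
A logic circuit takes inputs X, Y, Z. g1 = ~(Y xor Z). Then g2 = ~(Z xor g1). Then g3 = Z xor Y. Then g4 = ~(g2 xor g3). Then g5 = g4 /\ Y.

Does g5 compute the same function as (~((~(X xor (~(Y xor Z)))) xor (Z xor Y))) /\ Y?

g1 = ~(Y xor Z)
g2 = ~(Z xor g1) = ~(Z xor (~(Y xor Z)))
g3 = Z xor Y
g4 = ~(g2 xor g3) = ~((~(Z xor (~(Y xor Z)))) xor (Z xor Y))
g5 = g4 /\ Y = (~((~(Z xor (~(Y xor Z)))) xor (Z xor Y))) /\ Y
At X=0, Y=1, Z=1: circuit gives 0, formula gives 1.

No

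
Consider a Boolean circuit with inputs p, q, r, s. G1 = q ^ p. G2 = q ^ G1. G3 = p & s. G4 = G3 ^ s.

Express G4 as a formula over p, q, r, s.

G3 = p & s
G4 = G3 ^ s = (p & s) ^ s

(p & s) ^ s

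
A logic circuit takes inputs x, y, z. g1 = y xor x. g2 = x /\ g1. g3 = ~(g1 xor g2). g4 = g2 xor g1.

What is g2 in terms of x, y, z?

x /\ (y xor x)

g1 = y xor x
g2 = x /\ g1 = x /\ (y xor x)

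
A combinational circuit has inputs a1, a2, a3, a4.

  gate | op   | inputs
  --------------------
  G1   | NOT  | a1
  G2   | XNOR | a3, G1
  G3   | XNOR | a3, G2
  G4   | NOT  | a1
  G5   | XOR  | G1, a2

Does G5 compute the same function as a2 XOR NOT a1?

Yes

G1 = NOT a1
G5 = G1 XOR a2 = NOT a1 XOR a2
At a1=0, a2=1, a3=0, a4=0: circuit gives 0, formula gives 0.
At a1=0, a2=0, a3=0, a4=0: circuit gives 1, formula gives 1.
Agrees on all 16 inputs.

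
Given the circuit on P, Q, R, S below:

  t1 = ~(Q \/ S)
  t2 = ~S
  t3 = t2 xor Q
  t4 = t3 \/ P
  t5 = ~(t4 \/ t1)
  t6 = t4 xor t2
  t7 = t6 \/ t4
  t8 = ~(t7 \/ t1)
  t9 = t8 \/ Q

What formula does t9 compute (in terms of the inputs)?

t1 = ~(Q \/ S)
t2 = ~S
t3 = t2 xor Q = ~S xor Q
t4 = t3 \/ P = (~S xor Q) \/ P
t6 = t4 xor t2 = ((~S xor Q) \/ P) xor ~S
t7 = t6 \/ t4 = (((~S xor Q) \/ P) xor ~S) \/ ((~S xor Q) \/ P)
t8 = ~(t7 \/ t1) = ~(((((~S xor Q) \/ P) xor ~S) \/ ((~S xor Q) \/ P)) \/ (~(Q \/ S)))
t9 = t8 \/ Q = (~(((((~S xor Q) \/ P) xor ~S) \/ ((~S xor Q) \/ P)) \/ (~(Q \/ S)))) \/ Q

(~(((((~S xor Q) \/ P) xor ~S) \/ ((~S xor Q) \/ P)) \/ (~(Q \/ S)))) \/ Q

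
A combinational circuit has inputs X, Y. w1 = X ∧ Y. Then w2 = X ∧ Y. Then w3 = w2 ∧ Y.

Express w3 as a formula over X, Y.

(X ∧ Y) ∧ Y

w2 = X ∧ Y
w3 = w2 ∧ Y = (X ∧ Y) ∧ Y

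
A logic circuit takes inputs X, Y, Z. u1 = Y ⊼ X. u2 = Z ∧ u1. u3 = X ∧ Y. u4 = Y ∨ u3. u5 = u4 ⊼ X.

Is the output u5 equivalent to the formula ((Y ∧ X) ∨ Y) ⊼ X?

Yes

u3 = X ∧ Y
u4 = Y ∨ u3 = Y ∨ (X ∧ Y)
u5 = u4 ⊼ X = (Y ∨ (X ∧ Y)) ⊼ X
At X=1, Y=1, Z=0: circuit gives 0, formula gives 0.
At X=0, Y=0, Z=0: circuit gives 1, formula gives 1.
Agrees on all 8 inputs.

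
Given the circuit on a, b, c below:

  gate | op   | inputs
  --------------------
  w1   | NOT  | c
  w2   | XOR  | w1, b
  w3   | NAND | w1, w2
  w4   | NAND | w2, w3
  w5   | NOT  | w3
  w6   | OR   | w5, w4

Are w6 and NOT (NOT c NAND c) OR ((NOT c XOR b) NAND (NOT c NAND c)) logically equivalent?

w1 = NOT c
w2 = w1 XOR b = NOT c XOR b
w3 = w1 NAND w2 = NOT c NAND (NOT c XOR b)
w4 = w2 NAND w3 = (NOT c XOR b) NAND (NOT c NAND (NOT c XOR b))
w5 = NOT w3 = NOT (NOT c NAND (NOT c XOR b))
w6 = w5 OR w4 = NOT (NOT c NAND (NOT c XOR b)) OR ((NOT c XOR b) NAND (NOT c NAND (NOT c XOR b)))
At a=0, b=0, c=0: circuit gives 1, formula gives 0.

No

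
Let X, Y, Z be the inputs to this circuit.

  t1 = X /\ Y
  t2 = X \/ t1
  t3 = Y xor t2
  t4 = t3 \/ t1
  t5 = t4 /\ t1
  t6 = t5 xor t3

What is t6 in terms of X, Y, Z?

t1 = X /\ Y
t2 = X \/ t1 = X \/ (X /\ Y)
t3 = Y xor t2 = Y xor (X \/ (X /\ Y))
t4 = t3 \/ t1 = (Y xor (X \/ (X /\ Y))) \/ (X /\ Y)
t5 = t4 /\ t1 = ((Y xor (X \/ (X /\ Y))) \/ (X /\ Y)) /\ (X /\ Y)
t6 = t5 xor t3 = (((Y xor (X \/ (X /\ Y))) \/ (X /\ Y)) /\ (X /\ Y)) xor (Y xor (X \/ (X /\ Y)))

(((Y xor (X \/ (X /\ Y))) \/ (X /\ Y)) /\ (X /\ Y)) xor (Y xor (X \/ (X /\ Y)))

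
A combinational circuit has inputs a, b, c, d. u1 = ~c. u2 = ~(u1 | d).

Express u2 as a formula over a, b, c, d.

u1 = ~c
u2 = ~(u1 | d) = ~(~c | d)

~(~c | d)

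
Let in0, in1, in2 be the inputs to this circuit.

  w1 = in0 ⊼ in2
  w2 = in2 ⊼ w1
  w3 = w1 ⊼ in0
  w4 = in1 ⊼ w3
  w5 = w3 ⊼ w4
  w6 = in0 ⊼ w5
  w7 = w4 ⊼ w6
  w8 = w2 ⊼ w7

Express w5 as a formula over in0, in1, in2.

w1 = in0 ⊼ in2
w3 = w1 ⊼ in0 = (in0 ⊼ in2) ⊼ in0
w4 = in1 ⊼ w3 = in1 ⊼ ((in0 ⊼ in2) ⊼ in0)
w5 = w3 ⊼ w4 = ((in0 ⊼ in2) ⊼ in0) ⊼ (in1 ⊼ ((in0 ⊼ in2) ⊼ in0))

((in0 ⊼ in2) ⊼ in0) ⊼ (in1 ⊼ ((in0 ⊼ in2) ⊼ in0))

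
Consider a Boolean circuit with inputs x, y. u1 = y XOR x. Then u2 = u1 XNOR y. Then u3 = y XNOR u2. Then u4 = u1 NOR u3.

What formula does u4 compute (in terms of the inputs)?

(y XOR x) NOR (y XNOR ((y XOR x) XNOR y))

u1 = y XOR x
u2 = u1 XNOR y = (y XOR x) XNOR y
u3 = y XNOR u2 = y XNOR ((y XOR x) XNOR y)
u4 = u1 NOR u3 = (y XOR x) NOR (y XNOR ((y XOR x) XNOR y))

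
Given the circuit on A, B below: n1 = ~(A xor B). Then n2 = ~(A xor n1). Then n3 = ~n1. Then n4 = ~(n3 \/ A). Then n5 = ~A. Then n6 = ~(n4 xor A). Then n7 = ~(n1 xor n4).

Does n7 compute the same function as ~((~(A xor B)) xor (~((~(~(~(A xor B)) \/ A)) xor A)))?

No

n1 = ~(A xor B)
n3 = ~n1 = ~(~(A xor B))
n4 = ~(n3 \/ A) = ~(~(~(A xor B)) \/ A)
n7 = ~(n1 xor n4) = ~((~(A xor B)) xor (~(~(~(A xor B)) \/ A)))
At A=0, B=0: circuit gives 1, formula gives 0.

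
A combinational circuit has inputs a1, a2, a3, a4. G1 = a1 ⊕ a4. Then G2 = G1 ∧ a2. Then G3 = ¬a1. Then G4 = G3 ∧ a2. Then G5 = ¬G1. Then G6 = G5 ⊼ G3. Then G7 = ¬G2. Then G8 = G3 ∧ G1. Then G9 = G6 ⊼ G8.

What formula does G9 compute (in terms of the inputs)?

G1 = a1 ⊕ a4
G3 = ¬a1
G5 = ¬G1 = ¬(a1 ⊕ a4)
G6 = G5 ⊼ G3 = ¬(a1 ⊕ a4) ⊼ ¬a1
G8 = G3 ∧ G1 = ¬a1 ∧ (a1 ⊕ a4)
G9 = G6 ⊼ G8 = (¬(a1 ⊕ a4) ⊼ ¬a1) ⊼ (¬a1 ∧ (a1 ⊕ a4))

(¬(a1 ⊕ a4) ⊼ ¬a1) ⊼ (¬a1 ∧ (a1 ⊕ a4))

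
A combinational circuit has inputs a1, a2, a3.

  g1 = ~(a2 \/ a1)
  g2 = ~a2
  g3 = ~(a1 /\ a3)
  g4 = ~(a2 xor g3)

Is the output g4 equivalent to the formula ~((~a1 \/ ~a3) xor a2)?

Yes

g3 = ~(a1 /\ a3)
g4 = ~(a2 xor g3) = ~(a2 xor (~(a1 /\ a3)))
At a1=0, a2=0, a3=0: circuit gives 0, formula gives 0.
At a1=0, a2=1, a3=0: circuit gives 1, formula gives 1.
Agrees on all 8 inputs.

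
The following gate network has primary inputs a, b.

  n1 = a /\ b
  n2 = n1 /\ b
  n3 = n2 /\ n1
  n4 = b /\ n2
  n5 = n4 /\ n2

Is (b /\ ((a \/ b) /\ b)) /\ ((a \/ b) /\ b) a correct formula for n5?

No

n1 = a /\ b
n2 = n1 /\ b = (a /\ b) /\ b
n4 = b /\ n2 = b /\ ((a /\ b) /\ b)
n5 = n4 /\ n2 = (b /\ ((a /\ b) /\ b)) /\ ((a /\ b) /\ b)
At a=0, b=1: circuit gives 0, formula gives 1.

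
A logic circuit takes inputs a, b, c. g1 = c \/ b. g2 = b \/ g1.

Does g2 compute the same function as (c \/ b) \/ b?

Yes

g1 = c \/ b
g2 = b \/ g1 = b \/ (c \/ b)
At a=0, b=0, c=0: circuit gives 0, formula gives 0.
At a=0, b=0, c=1: circuit gives 1, formula gives 1.
Agrees on all 8 inputs.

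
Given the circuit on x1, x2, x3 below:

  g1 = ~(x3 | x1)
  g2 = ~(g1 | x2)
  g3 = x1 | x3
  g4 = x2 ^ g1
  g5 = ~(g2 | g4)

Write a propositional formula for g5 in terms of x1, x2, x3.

~((~((~(x3 | x1)) | x2)) | (x2 ^ (~(x3 | x1))))

g1 = ~(x3 | x1)
g2 = ~(g1 | x2) = ~((~(x3 | x1)) | x2)
g4 = x2 ^ g1 = x2 ^ (~(x3 | x1))
g5 = ~(g2 | g4) = ~((~((~(x3 | x1)) | x2)) | (x2 ^ (~(x3 | x1))))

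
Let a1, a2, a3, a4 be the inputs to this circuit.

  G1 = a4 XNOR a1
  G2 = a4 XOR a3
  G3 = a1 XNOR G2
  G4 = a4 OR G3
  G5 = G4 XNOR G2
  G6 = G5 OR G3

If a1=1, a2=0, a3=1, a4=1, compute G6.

0

G2 = 1 XOR 1 = 0
G3 = 1 XNOR 0 = 0
G4 = 1 OR 0 = 1
G5 = 1 XNOR 0 = 0
G6 = 0 OR 0 = 0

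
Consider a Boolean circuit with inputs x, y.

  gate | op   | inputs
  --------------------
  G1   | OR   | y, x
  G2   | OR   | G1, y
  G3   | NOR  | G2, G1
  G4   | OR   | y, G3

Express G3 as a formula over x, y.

((y OR x) OR y) NOR (y OR x)

G1 = y OR x
G2 = G1 OR y = (y OR x) OR y
G3 = G2 NOR G1 = ((y OR x) OR y) NOR (y OR x)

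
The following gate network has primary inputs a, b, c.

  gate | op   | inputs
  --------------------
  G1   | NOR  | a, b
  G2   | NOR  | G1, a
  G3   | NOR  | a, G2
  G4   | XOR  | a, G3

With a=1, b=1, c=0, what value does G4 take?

G1 = 1 NOR 1 = 0
G2 = 0 NOR 1 = 0
G3 = 1 NOR 0 = 0
G4 = 1 XOR 0 = 1

1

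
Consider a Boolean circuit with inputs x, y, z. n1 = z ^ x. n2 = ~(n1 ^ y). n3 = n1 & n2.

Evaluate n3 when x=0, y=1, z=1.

n1 = 1 ^ 0 = 1
n2 = ~(1 ^ 1) = 1
n3 = 1 & 1 = 1

1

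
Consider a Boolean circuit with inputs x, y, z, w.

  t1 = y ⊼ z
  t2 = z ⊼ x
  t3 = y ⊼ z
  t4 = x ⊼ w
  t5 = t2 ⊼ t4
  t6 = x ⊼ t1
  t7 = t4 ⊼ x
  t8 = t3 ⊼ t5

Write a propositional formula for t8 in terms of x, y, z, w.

t2 = z ⊼ x
t3 = y ⊼ z
t4 = x ⊼ w
t5 = t2 ⊼ t4 = (z ⊼ x) ⊼ (x ⊼ w)
t8 = t3 ⊼ t5 = (y ⊼ z) ⊼ ((z ⊼ x) ⊼ (x ⊼ w))

(y ⊼ z) ⊼ ((z ⊼ x) ⊼ (x ⊼ w))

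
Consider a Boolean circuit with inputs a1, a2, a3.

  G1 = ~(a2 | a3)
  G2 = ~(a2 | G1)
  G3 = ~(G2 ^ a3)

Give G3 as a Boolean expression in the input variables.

G1 = ~(a2 | a3)
G2 = ~(a2 | G1) = ~(a2 | (~(a2 | a3)))
G3 = ~(G2 ^ a3) = ~((~(a2 | (~(a2 | a3)))) ^ a3)

~((~(a2 | (~(a2 | a3)))) ^ a3)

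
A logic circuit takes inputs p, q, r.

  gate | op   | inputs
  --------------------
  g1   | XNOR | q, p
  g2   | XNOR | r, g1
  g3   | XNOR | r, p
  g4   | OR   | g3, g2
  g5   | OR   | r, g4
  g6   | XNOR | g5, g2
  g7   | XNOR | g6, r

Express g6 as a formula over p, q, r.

(r OR ((r XNOR p) OR (r XNOR (q XNOR p)))) XNOR (r XNOR (q XNOR p))

g1 = q XNOR p
g2 = r XNOR g1 = r XNOR (q XNOR p)
g3 = r XNOR p
g4 = g3 OR g2 = (r XNOR p) OR (r XNOR (q XNOR p))
g5 = r OR g4 = r OR ((r XNOR p) OR (r XNOR (q XNOR p)))
g6 = g5 XNOR g2 = (r OR ((r XNOR p) OR (r XNOR (q XNOR p)))) XNOR (r XNOR (q XNOR p))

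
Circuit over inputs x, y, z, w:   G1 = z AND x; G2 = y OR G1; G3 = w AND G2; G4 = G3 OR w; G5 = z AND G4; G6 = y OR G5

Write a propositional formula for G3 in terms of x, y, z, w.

w AND (y OR (z AND x))

G1 = z AND x
G2 = y OR G1 = y OR (z AND x)
G3 = w AND G2 = w AND (y OR (z AND x))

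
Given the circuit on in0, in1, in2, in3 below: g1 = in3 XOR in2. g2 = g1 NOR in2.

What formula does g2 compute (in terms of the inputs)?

(in3 XOR in2) NOR in2

g1 = in3 XOR in2
g2 = g1 NOR in2 = (in3 XOR in2) NOR in2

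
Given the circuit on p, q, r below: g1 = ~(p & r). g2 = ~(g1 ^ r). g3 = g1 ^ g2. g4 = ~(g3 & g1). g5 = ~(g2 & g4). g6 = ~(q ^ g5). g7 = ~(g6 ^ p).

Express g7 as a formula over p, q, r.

g1 = ~(p & r)
g2 = ~(g1 ^ r) = ~((~(p & r)) ^ r)
g3 = g1 ^ g2 = (~(p & r)) ^ (~((~(p & r)) ^ r))
g4 = ~(g3 & g1) = ~(((~(p & r)) ^ (~((~(p & r)) ^ r))) & (~(p & r)))
g5 = ~(g2 & g4) = ~((~((~(p & r)) ^ r)) & (~(((~(p & r)) ^ (~((~(p & r)) ^ r))) & (~(p & r)))))
g6 = ~(q ^ g5) = ~(q ^ (~((~((~(p & r)) ^ r)) & (~(((~(p & r)) ^ (~((~(p & r)) ^ r))) & (~(p & r)))))))
g7 = ~(g6 ^ p) = ~((~(q ^ (~((~((~(p & r)) ^ r)) & (~(((~(p & r)) ^ (~((~(p & r)) ^ r))) & (~(p & r)))))))) ^ p)

~((~(q ^ (~((~((~(p & r)) ^ r)) & (~(((~(p & r)) ^ (~((~(p & r)) ^ r))) & (~(p & r)))))))) ^ p)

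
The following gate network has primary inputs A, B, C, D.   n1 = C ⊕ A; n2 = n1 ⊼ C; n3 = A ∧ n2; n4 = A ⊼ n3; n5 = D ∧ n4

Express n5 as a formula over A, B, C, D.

n1 = C ⊕ A
n2 = n1 ⊼ C = (C ⊕ A) ⊼ C
n3 = A ∧ n2 = A ∧ ((C ⊕ A) ⊼ C)
n4 = A ⊼ n3 = A ⊼ (A ∧ ((C ⊕ A) ⊼ C))
n5 = D ∧ n4 = D ∧ (A ⊼ (A ∧ ((C ⊕ A) ⊼ C)))

D ∧ (A ⊼ (A ∧ ((C ⊕ A) ⊼ C)))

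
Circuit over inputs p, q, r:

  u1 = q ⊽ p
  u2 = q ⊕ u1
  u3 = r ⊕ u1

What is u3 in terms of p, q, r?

r ⊕ (q ⊽ p)

u1 = q ⊽ p
u3 = r ⊕ u1 = r ⊕ (q ⊽ p)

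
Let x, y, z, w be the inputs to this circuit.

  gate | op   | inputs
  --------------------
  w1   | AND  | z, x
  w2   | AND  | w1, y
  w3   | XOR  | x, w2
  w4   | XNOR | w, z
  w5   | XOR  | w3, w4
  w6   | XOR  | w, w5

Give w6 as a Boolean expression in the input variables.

w1 = z AND x
w2 = w1 AND y = (z AND x) AND y
w3 = x XOR w2 = x XOR ((z AND x) AND y)
w4 = w XNOR z
w5 = w3 XOR w4 = (x XOR ((z AND x) AND y)) XOR (w XNOR z)
w6 = w XOR w5 = w XOR ((x XOR ((z AND x) AND y)) XOR (w XNOR z))

w XOR ((x XOR ((z AND x) AND y)) XOR (w XNOR z))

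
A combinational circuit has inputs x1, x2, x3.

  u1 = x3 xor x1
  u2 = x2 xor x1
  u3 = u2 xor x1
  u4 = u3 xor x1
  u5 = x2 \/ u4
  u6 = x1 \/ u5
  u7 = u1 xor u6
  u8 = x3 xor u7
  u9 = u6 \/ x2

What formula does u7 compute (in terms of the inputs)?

(x3 xor x1) xor (x1 \/ (x2 \/ (((x2 xor x1) xor x1) xor x1)))

u1 = x3 xor x1
u2 = x2 xor x1
u3 = u2 xor x1 = (x2 xor x1) xor x1
u4 = u3 xor x1 = ((x2 xor x1) xor x1) xor x1
u5 = x2 \/ u4 = x2 \/ (((x2 xor x1) xor x1) xor x1)
u6 = x1 \/ u5 = x1 \/ (x2 \/ (((x2 xor x1) xor x1) xor x1))
u7 = u1 xor u6 = (x3 xor x1) xor (x1 \/ (x2 \/ (((x2 xor x1) xor x1) xor x1)))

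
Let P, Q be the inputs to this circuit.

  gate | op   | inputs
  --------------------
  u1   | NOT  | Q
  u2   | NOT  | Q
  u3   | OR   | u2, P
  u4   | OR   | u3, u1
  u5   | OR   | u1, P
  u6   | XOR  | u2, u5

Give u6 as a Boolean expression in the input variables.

NOT Q XOR (NOT Q OR P)

u1 = NOT Q
u2 = NOT Q
u5 = u1 OR P = NOT Q OR P
u6 = u2 XOR u5 = NOT Q XOR (NOT Q OR P)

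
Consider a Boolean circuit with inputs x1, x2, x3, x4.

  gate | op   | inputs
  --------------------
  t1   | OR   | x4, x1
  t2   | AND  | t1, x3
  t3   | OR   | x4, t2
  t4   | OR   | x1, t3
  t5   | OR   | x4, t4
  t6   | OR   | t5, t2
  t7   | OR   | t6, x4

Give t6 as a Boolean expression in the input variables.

t1 = x4 OR x1
t2 = t1 AND x3 = (x4 OR x1) AND x3
t3 = x4 OR t2 = x4 OR ((x4 OR x1) AND x3)
t4 = x1 OR t3 = x1 OR (x4 OR ((x4 OR x1) AND x3))
t5 = x4 OR t4 = x4 OR (x1 OR (x4 OR ((x4 OR x1) AND x3)))
t6 = t5 OR t2 = (x4 OR (x1 OR (x4 OR ((x4 OR x1) AND x3)))) OR ((x4 OR x1) AND x3)

(x4 OR (x1 OR (x4 OR ((x4 OR x1) AND x3)))) OR ((x4 OR x1) AND x3)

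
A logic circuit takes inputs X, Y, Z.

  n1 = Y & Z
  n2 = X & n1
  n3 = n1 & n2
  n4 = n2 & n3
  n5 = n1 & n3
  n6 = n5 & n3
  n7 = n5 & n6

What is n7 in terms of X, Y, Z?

((Y & Z) & ((Y & Z) & (X & (Y & Z)))) & (((Y & Z) & ((Y & Z) & (X & (Y & Z)))) & ((Y & Z) & (X & (Y & Z))))

n1 = Y & Z
n2 = X & n1 = X & (Y & Z)
n3 = n1 & n2 = (Y & Z) & (X & (Y & Z))
n5 = n1 & n3 = (Y & Z) & ((Y & Z) & (X & (Y & Z)))
n6 = n5 & n3 = ((Y & Z) & ((Y & Z) & (X & (Y & Z)))) & ((Y & Z) & (X & (Y & Z)))
n7 = n5 & n6 = ((Y & Z) & ((Y & Z) & (X & (Y & Z)))) & (((Y & Z) & ((Y & Z) & (X & (Y & Z)))) & ((Y & Z) & (X & (Y & Z))))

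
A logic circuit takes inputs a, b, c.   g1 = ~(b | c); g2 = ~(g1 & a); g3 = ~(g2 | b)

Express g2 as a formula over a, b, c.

~((~(b | c)) & a)

g1 = ~(b | c)
g2 = ~(g1 & a) = ~((~(b | c)) & a)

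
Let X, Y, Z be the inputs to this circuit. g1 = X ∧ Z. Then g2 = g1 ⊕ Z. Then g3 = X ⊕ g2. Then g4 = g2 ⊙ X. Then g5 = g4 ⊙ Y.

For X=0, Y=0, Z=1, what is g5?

g1 = 0 ∧ 1 = 0
g2 = 0 ⊕ 1 = 1
g4 = 1 ⊙ 0 = 0
g5 = 0 ⊙ 0 = 1

1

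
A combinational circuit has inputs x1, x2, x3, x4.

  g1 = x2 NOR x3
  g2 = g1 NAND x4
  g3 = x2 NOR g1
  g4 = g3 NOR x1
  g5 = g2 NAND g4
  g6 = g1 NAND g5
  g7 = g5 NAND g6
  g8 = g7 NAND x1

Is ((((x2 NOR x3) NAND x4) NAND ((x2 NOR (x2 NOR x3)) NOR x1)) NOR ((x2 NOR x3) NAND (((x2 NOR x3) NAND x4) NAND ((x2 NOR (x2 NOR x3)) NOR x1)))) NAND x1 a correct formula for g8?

g1 = x2 NOR x3
g2 = g1 NAND x4 = (x2 NOR x3) NAND x4
g3 = x2 NOR g1 = x2 NOR (x2 NOR x3)
g4 = g3 NOR x1 = (x2 NOR (x2 NOR x3)) NOR x1
g5 = g2 NAND g4 = ((x2 NOR x3) NAND x4) NAND ((x2 NOR (x2 NOR x3)) NOR x1)
g6 = g1 NAND g5 = (x2 NOR x3) NAND (((x2 NOR x3) NAND x4) NAND ((x2 NOR (x2 NOR x3)) NOR x1))
g7 = g5 NAND g6 = (((x2 NOR x3) NAND x4) NAND ((x2 NOR (x2 NOR x3)) NOR x1)) NAND ((x2 NOR x3) NAND (((x2 NOR x3) NAND x4) NAND ((x2 NOR (x2 NOR x3)) NOR x1)))
g8 = g7 NAND x1 = ((((x2 NOR x3) NAND x4) NAND ((x2 NOR (x2 NOR x3)) NOR x1)) NAND ((x2 NOR x3) NAND (((x2 NOR x3) NAND x4) NAND ((x2 NOR (x2 NOR x3)) NOR x1)))) NAND x1
At x1=1, x2=0, x3=0, x4=0: circuit gives 0, formula gives 1.

No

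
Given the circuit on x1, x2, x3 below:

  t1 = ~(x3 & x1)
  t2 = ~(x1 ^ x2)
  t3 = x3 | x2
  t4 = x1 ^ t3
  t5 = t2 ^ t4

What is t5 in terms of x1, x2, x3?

(~(x1 ^ x2)) ^ (x1 ^ (x3 | x2))

t2 = ~(x1 ^ x2)
t3 = x3 | x2
t4 = x1 ^ t3 = x1 ^ (x3 | x2)
t5 = t2 ^ t4 = (~(x1 ^ x2)) ^ (x1 ^ (x3 | x2))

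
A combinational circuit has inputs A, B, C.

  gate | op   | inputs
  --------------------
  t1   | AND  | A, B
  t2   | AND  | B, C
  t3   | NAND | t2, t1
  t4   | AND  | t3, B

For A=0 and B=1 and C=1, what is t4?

t1 = 0 AND 1 = 0
t2 = 1 AND 1 = 1
t3 = 1 NAND 0 = 1
t4 = 1 AND 1 = 1

1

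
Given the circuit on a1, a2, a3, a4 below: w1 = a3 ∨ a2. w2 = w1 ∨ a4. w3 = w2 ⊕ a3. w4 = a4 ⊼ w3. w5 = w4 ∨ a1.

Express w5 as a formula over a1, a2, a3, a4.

(a4 ⊼ (((a3 ∨ a2) ∨ a4) ⊕ a3)) ∨ a1

w1 = a3 ∨ a2
w2 = w1 ∨ a4 = (a3 ∨ a2) ∨ a4
w3 = w2 ⊕ a3 = ((a3 ∨ a2) ∨ a4) ⊕ a3
w4 = a4 ⊼ w3 = a4 ⊼ (((a3 ∨ a2) ∨ a4) ⊕ a3)
w5 = w4 ∨ a1 = (a4 ⊼ (((a3 ∨ a2) ∨ a4) ⊕ a3)) ∨ a1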